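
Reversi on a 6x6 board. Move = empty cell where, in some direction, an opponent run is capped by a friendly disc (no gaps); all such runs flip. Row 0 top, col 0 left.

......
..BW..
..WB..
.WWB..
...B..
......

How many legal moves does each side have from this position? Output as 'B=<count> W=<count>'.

-- B to move --
(0,2): no bracket -> illegal
(0,3): flips 1 -> legal
(0,4): no bracket -> illegal
(1,1): flips 1 -> legal
(1,4): flips 1 -> legal
(2,0): no bracket -> illegal
(2,1): flips 2 -> legal
(2,4): no bracket -> illegal
(3,0): flips 2 -> legal
(4,0): no bracket -> illegal
(4,1): flips 1 -> legal
(4,2): flips 2 -> legal
B mobility = 7
-- W to move --
(0,1): no bracket -> illegal
(0,2): flips 1 -> legal
(0,3): no bracket -> illegal
(1,1): flips 1 -> legal
(1,4): flips 1 -> legal
(2,1): no bracket -> illegal
(2,4): flips 1 -> legal
(3,4): flips 1 -> legal
(4,2): no bracket -> illegal
(4,4): flips 1 -> legal
(5,2): no bracket -> illegal
(5,3): flips 3 -> legal
(5,4): flips 1 -> legal
W mobility = 8

Answer: B=7 W=8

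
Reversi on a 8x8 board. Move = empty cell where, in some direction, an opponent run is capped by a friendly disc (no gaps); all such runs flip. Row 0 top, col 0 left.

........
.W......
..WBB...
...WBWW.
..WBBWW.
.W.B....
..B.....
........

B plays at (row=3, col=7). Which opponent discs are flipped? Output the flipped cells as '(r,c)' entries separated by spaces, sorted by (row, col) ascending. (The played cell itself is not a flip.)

Dir NW: first cell '.' (not opp) -> no flip
Dir N: first cell '.' (not opp) -> no flip
Dir NE: edge -> no flip
Dir W: opp run (3,6) (3,5) capped by B -> flip
Dir E: edge -> no flip
Dir SW: opp run (4,6), next='.' -> no flip
Dir S: first cell '.' (not opp) -> no flip
Dir SE: edge -> no flip

Answer: (3,5) (3,6)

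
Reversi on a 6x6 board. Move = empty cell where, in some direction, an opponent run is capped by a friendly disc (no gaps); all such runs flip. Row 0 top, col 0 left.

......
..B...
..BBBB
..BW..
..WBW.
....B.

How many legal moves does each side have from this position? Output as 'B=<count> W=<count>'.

Answer: B=6 W=6

Derivation:
-- B to move --
(3,1): no bracket -> illegal
(3,4): flips 2 -> legal
(3,5): no bracket -> illegal
(4,1): flips 1 -> legal
(4,5): flips 1 -> legal
(5,1): flips 2 -> legal
(5,2): flips 1 -> legal
(5,3): no bracket -> illegal
(5,5): flips 2 -> legal
B mobility = 6
-- W to move --
(0,1): no bracket -> illegal
(0,2): flips 3 -> legal
(0,3): no bracket -> illegal
(1,1): flips 1 -> legal
(1,3): flips 1 -> legal
(1,4): no bracket -> illegal
(1,5): flips 1 -> legal
(2,1): no bracket -> illegal
(3,1): flips 1 -> legal
(3,4): no bracket -> illegal
(3,5): no bracket -> illegal
(4,1): no bracket -> illegal
(4,5): no bracket -> illegal
(5,2): no bracket -> illegal
(5,3): flips 1 -> legal
(5,5): no bracket -> illegal
W mobility = 6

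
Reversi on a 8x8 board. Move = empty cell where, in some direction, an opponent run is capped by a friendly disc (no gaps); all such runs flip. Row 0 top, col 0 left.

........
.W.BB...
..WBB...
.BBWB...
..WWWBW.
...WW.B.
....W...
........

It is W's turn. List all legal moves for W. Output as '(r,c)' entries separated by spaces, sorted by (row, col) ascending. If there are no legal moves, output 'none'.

(0,2): no bracket -> illegal
(0,3): flips 2 -> legal
(0,4): flips 4 -> legal
(0,5): no bracket -> illegal
(1,2): no bracket -> illegal
(1,5): flips 1 -> legal
(2,0): flips 1 -> legal
(2,1): flips 1 -> legal
(2,5): flips 3 -> legal
(3,0): flips 2 -> legal
(3,5): flips 1 -> legal
(3,6): flips 1 -> legal
(4,0): flips 1 -> legal
(4,1): no bracket -> illegal
(4,7): no bracket -> illegal
(5,5): no bracket -> illegal
(5,7): no bracket -> illegal
(6,5): no bracket -> illegal
(6,6): flips 1 -> legal
(6,7): no bracket -> illegal

Answer: (0,3) (0,4) (1,5) (2,0) (2,1) (2,5) (3,0) (3,5) (3,6) (4,0) (6,6)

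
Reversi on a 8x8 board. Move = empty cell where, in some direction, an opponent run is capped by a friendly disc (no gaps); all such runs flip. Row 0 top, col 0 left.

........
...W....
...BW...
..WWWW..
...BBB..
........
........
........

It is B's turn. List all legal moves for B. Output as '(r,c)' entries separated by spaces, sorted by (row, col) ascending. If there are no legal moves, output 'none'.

Answer: (0,3) (1,4) (2,1) (2,2) (2,5) (2,6) (4,1)

Derivation:
(0,2): no bracket -> illegal
(0,3): flips 1 -> legal
(0,4): no bracket -> illegal
(1,2): no bracket -> illegal
(1,4): flips 2 -> legal
(1,5): no bracket -> illegal
(2,1): flips 1 -> legal
(2,2): flips 1 -> legal
(2,5): flips 3 -> legal
(2,6): flips 1 -> legal
(3,1): no bracket -> illegal
(3,6): no bracket -> illegal
(4,1): flips 1 -> legal
(4,2): no bracket -> illegal
(4,6): no bracket -> illegal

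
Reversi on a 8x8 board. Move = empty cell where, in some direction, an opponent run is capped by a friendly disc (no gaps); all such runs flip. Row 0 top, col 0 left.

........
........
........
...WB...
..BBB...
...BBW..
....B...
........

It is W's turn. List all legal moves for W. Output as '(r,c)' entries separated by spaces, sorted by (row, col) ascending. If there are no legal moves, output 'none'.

(2,3): no bracket -> illegal
(2,4): no bracket -> illegal
(2,5): no bracket -> illegal
(3,1): no bracket -> illegal
(3,2): no bracket -> illegal
(3,5): flips 1 -> legal
(4,1): no bracket -> illegal
(4,5): no bracket -> illegal
(5,1): flips 1 -> legal
(5,2): flips 2 -> legal
(6,2): no bracket -> illegal
(6,3): flips 2 -> legal
(6,5): no bracket -> illegal
(7,3): flips 1 -> legal
(7,4): no bracket -> illegal
(7,5): no bracket -> illegal

Answer: (3,5) (5,1) (5,2) (6,3) (7,3)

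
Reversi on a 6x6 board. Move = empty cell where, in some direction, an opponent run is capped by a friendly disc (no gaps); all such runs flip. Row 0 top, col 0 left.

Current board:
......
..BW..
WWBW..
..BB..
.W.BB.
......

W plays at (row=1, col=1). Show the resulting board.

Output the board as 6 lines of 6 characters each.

Answer: ......
.WWW..
WWBW..
..BB..
.W.BB.
......

Derivation:
Place W at (1,1); scan 8 dirs for brackets.
Dir NW: first cell '.' (not opp) -> no flip
Dir N: first cell '.' (not opp) -> no flip
Dir NE: first cell '.' (not opp) -> no flip
Dir W: first cell '.' (not opp) -> no flip
Dir E: opp run (1,2) capped by W -> flip
Dir SW: first cell 'W' (not opp) -> no flip
Dir S: first cell 'W' (not opp) -> no flip
Dir SE: opp run (2,2) (3,3) (4,4), next='.' -> no flip
All flips: (1,2)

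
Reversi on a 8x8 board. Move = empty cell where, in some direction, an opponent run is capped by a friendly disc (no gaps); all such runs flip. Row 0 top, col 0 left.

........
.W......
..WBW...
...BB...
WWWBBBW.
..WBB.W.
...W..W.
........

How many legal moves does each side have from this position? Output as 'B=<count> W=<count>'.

Answer: B=12 W=6

Derivation:
-- B to move --
(0,0): flips 2 -> legal
(0,1): no bracket -> illegal
(0,2): no bracket -> illegal
(1,0): no bracket -> illegal
(1,2): no bracket -> illegal
(1,3): no bracket -> illegal
(1,4): flips 1 -> legal
(1,5): flips 1 -> legal
(2,0): no bracket -> illegal
(2,1): flips 1 -> legal
(2,5): flips 1 -> legal
(3,0): no bracket -> illegal
(3,1): flips 1 -> legal
(3,2): no bracket -> illegal
(3,5): no bracket -> illegal
(3,6): no bracket -> illegal
(3,7): no bracket -> illegal
(4,7): flips 1 -> legal
(5,0): no bracket -> illegal
(5,1): flips 2 -> legal
(5,5): no bracket -> illegal
(5,7): no bracket -> illegal
(6,1): flips 1 -> legal
(6,2): no bracket -> illegal
(6,4): no bracket -> illegal
(6,5): no bracket -> illegal
(6,7): flips 1 -> legal
(7,2): flips 1 -> legal
(7,3): flips 1 -> legal
(7,4): no bracket -> illegal
(7,5): no bracket -> illegal
(7,6): no bracket -> illegal
(7,7): no bracket -> illegal
B mobility = 12
-- W to move --
(1,2): flips 3 -> legal
(1,3): flips 4 -> legal
(1,4): no bracket -> illegal
(2,5): flips 2 -> legal
(3,2): no bracket -> illegal
(3,5): no bracket -> illegal
(3,6): flips 2 -> legal
(5,5): flips 4 -> legal
(6,2): no bracket -> illegal
(6,4): flips 4 -> legal
(6,5): no bracket -> illegal
W mobility = 6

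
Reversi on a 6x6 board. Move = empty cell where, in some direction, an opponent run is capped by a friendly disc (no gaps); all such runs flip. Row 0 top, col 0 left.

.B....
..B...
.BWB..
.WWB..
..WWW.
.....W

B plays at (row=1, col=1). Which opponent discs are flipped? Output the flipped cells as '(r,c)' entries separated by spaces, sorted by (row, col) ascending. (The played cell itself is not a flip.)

Dir NW: first cell '.' (not opp) -> no flip
Dir N: first cell 'B' (not opp) -> no flip
Dir NE: first cell '.' (not opp) -> no flip
Dir W: first cell '.' (not opp) -> no flip
Dir E: first cell 'B' (not opp) -> no flip
Dir SW: first cell '.' (not opp) -> no flip
Dir S: first cell 'B' (not opp) -> no flip
Dir SE: opp run (2,2) capped by B -> flip

Answer: (2,2)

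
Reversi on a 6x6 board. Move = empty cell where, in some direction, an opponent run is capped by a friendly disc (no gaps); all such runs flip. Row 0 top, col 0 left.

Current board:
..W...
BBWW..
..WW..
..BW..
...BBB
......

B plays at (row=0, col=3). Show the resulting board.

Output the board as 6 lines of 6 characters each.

Answer: ..WB..
BBWB..
..WB..
..BB..
...BBB
......

Derivation:
Place B at (0,3); scan 8 dirs for brackets.
Dir NW: edge -> no flip
Dir N: edge -> no flip
Dir NE: edge -> no flip
Dir W: opp run (0,2), next='.' -> no flip
Dir E: first cell '.' (not opp) -> no flip
Dir SW: opp run (1,2), next='.' -> no flip
Dir S: opp run (1,3) (2,3) (3,3) capped by B -> flip
Dir SE: first cell '.' (not opp) -> no flip
All flips: (1,3) (2,3) (3,3)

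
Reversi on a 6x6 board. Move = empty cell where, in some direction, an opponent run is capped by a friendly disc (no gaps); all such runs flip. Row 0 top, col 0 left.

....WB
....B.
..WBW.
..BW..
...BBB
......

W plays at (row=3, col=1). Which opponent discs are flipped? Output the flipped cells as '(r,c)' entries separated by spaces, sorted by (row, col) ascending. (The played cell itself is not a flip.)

Answer: (3,2)

Derivation:
Dir NW: first cell '.' (not opp) -> no flip
Dir N: first cell '.' (not opp) -> no flip
Dir NE: first cell 'W' (not opp) -> no flip
Dir W: first cell '.' (not opp) -> no flip
Dir E: opp run (3,2) capped by W -> flip
Dir SW: first cell '.' (not opp) -> no flip
Dir S: first cell '.' (not opp) -> no flip
Dir SE: first cell '.' (not opp) -> no flip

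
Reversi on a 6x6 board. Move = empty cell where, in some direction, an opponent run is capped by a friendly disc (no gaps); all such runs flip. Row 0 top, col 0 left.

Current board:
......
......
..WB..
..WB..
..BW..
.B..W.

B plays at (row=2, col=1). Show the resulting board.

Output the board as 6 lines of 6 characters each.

Place B at (2,1); scan 8 dirs for brackets.
Dir NW: first cell '.' (not opp) -> no flip
Dir N: first cell '.' (not opp) -> no flip
Dir NE: first cell '.' (not opp) -> no flip
Dir W: first cell '.' (not opp) -> no flip
Dir E: opp run (2,2) capped by B -> flip
Dir SW: first cell '.' (not opp) -> no flip
Dir S: first cell '.' (not opp) -> no flip
Dir SE: opp run (3,2) (4,3) (5,4), next=edge -> no flip
All flips: (2,2)

Answer: ......
......
.BBB..
..WB..
..BW..
.B..W.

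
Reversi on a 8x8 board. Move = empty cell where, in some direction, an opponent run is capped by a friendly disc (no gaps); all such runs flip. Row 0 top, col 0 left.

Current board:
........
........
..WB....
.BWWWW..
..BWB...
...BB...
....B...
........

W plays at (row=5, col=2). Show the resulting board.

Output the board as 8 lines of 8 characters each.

Answer: ........
........
..WB....
.BWWWW..
..WWB...
..WBB...
....B...
........

Derivation:
Place W at (5,2); scan 8 dirs for brackets.
Dir NW: first cell '.' (not opp) -> no flip
Dir N: opp run (4,2) capped by W -> flip
Dir NE: first cell 'W' (not opp) -> no flip
Dir W: first cell '.' (not opp) -> no flip
Dir E: opp run (5,3) (5,4), next='.' -> no flip
Dir SW: first cell '.' (not opp) -> no flip
Dir S: first cell '.' (not opp) -> no flip
Dir SE: first cell '.' (not opp) -> no flip
All flips: (4,2)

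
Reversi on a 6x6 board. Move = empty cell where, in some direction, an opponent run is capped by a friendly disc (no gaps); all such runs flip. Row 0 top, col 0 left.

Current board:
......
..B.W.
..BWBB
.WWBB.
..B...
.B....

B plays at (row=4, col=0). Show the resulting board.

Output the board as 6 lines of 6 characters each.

Place B at (4,0); scan 8 dirs for brackets.
Dir NW: edge -> no flip
Dir N: first cell '.' (not opp) -> no flip
Dir NE: opp run (3,1) capped by B -> flip
Dir W: edge -> no flip
Dir E: first cell '.' (not opp) -> no flip
Dir SW: edge -> no flip
Dir S: first cell '.' (not opp) -> no flip
Dir SE: first cell 'B' (not opp) -> no flip
All flips: (3,1)

Answer: ......
..B.W.
..BWBB
.BWBB.
B.B...
.B....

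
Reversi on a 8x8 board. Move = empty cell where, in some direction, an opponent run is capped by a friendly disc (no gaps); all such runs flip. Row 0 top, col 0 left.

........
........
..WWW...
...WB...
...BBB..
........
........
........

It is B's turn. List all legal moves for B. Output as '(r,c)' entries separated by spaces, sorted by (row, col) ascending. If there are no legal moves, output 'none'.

(1,1): flips 2 -> legal
(1,2): flips 1 -> legal
(1,3): flips 2 -> legal
(1,4): flips 1 -> legal
(1,5): no bracket -> illegal
(2,1): no bracket -> illegal
(2,5): no bracket -> illegal
(3,1): no bracket -> illegal
(3,2): flips 1 -> legal
(3,5): no bracket -> illegal
(4,2): no bracket -> illegal

Answer: (1,1) (1,2) (1,3) (1,4) (3,2)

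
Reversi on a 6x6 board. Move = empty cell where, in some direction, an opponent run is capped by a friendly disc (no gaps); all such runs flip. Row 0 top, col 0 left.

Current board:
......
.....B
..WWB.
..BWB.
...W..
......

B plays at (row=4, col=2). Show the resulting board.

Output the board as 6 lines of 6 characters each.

Place B at (4,2); scan 8 dirs for brackets.
Dir NW: first cell '.' (not opp) -> no flip
Dir N: first cell 'B' (not opp) -> no flip
Dir NE: opp run (3,3) capped by B -> flip
Dir W: first cell '.' (not opp) -> no flip
Dir E: opp run (4,3), next='.' -> no flip
Dir SW: first cell '.' (not opp) -> no flip
Dir S: first cell '.' (not opp) -> no flip
Dir SE: first cell '.' (not opp) -> no flip
All flips: (3,3)

Answer: ......
.....B
..WWB.
..BBB.
..BW..
......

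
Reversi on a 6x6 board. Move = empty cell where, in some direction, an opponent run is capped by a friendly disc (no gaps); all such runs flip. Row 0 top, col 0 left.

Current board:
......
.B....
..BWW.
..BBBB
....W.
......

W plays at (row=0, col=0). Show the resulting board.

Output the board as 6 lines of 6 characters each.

Answer: W.....
.W....
..WWW.
..BWBB
....W.
......

Derivation:
Place W at (0,0); scan 8 dirs for brackets.
Dir NW: edge -> no flip
Dir N: edge -> no flip
Dir NE: edge -> no flip
Dir W: edge -> no flip
Dir E: first cell '.' (not opp) -> no flip
Dir SW: edge -> no flip
Dir S: first cell '.' (not opp) -> no flip
Dir SE: opp run (1,1) (2,2) (3,3) capped by W -> flip
All flips: (1,1) (2,2) (3,3)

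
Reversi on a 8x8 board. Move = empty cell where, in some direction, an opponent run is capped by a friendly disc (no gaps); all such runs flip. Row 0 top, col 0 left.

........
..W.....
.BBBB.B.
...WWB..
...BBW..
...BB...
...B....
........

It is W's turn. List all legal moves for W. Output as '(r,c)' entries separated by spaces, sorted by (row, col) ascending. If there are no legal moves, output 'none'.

(1,0): no bracket -> illegal
(1,1): flips 1 -> legal
(1,3): flips 1 -> legal
(1,4): flips 1 -> legal
(1,5): flips 1 -> legal
(1,6): no bracket -> illegal
(1,7): no bracket -> illegal
(2,0): no bracket -> illegal
(2,5): flips 1 -> legal
(2,7): no bracket -> illegal
(3,0): flips 1 -> legal
(3,1): no bracket -> illegal
(3,2): flips 1 -> legal
(3,6): flips 1 -> legal
(3,7): no bracket -> illegal
(4,2): flips 2 -> legal
(4,6): no bracket -> illegal
(5,2): flips 1 -> legal
(5,5): flips 1 -> legal
(6,2): no bracket -> illegal
(6,4): flips 2 -> legal
(6,5): no bracket -> illegal
(7,2): flips 2 -> legal
(7,3): flips 3 -> legal
(7,4): no bracket -> illegal

Answer: (1,1) (1,3) (1,4) (1,5) (2,5) (3,0) (3,2) (3,6) (4,2) (5,2) (5,5) (6,4) (7,2) (7,3)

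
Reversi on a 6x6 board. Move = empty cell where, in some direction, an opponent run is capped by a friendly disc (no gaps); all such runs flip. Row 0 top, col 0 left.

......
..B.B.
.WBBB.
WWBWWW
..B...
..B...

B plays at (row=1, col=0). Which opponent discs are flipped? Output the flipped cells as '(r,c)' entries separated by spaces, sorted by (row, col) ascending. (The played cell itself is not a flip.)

Dir NW: edge -> no flip
Dir N: first cell '.' (not opp) -> no flip
Dir NE: first cell '.' (not opp) -> no flip
Dir W: edge -> no flip
Dir E: first cell '.' (not opp) -> no flip
Dir SW: edge -> no flip
Dir S: first cell '.' (not opp) -> no flip
Dir SE: opp run (2,1) capped by B -> flip

Answer: (2,1)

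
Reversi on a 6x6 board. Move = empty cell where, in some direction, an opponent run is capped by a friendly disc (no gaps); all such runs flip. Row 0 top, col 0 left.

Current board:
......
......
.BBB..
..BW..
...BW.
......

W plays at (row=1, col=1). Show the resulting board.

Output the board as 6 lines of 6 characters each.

Place W at (1,1); scan 8 dirs for brackets.
Dir NW: first cell '.' (not opp) -> no flip
Dir N: first cell '.' (not opp) -> no flip
Dir NE: first cell '.' (not opp) -> no flip
Dir W: first cell '.' (not opp) -> no flip
Dir E: first cell '.' (not opp) -> no flip
Dir SW: first cell '.' (not opp) -> no flip
Dir S: opp run (2,1), next='.' -> no flip
Dir SE: opp run (2,2) capped by W -> flip
All flips: (2,2)

Answer: ......
.W....
.BWB..
..BW..
...BW.
......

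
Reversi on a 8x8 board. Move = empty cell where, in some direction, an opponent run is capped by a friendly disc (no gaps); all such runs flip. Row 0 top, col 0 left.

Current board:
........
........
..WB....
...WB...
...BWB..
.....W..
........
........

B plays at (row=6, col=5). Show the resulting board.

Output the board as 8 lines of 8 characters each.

Place B at (6,5); scan 8 dirs for brackets.
Dir NW: first cell '.' (not opp) -> no flip
Dir N: opp run (5,5) capped by B -> flip
Dir NE: first cell '.' (not opp) -> no flip
Dir W: first cell '.' (not opp) -> no flip
Dir E: first cell '.' (not opp) -> no flip
Dir SW: first cell '.' (not opp) -> no flip
Dir S: first cell '.' (not opp) -> no flip
Dir SE: first cell '.' (not opp) -> no flip
All flips: (5,5)

Answer: ........
........
..WB....
...WB...
...BWB..
.....B..
.....B..
........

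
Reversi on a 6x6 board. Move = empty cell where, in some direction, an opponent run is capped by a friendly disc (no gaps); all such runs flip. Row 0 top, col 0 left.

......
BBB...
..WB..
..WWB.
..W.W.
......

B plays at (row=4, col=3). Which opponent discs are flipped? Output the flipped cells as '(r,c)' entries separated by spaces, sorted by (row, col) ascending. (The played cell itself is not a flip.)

Answer: (3,3)

Derivation:
Dir NW: opp run (3,2), next='.' -> no flip
Dir N: opp run (3,3) capped by B -> flip
Dir NE: first cell 'B' (not opp) -> no flip
Dir W: opp run (4,2), next='.' -> no flip
Dir E: opp run (4,4), next='.' -> no flip
Dir SW: first cell '.' (not opp) -> no flip
Dir S: first cell '.' (not opp) -> no flip
Dir SE: first cell '.' (not opp) -> no flip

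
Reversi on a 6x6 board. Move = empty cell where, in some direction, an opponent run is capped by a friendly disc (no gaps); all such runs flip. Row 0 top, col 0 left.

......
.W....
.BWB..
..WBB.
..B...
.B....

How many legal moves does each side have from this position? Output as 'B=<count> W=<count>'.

Answer: B=6 W=8

Derivation:
-- B to move --
(0,0): flips 2 -> legal
(0,1): flips 1 -> legal
(0,2): no bracket -> illegal
(1,0): no bracket -> illegal
(1,2): flips 2 -> legal
(1,3): no bracket -> illegal
(2,0): no bracket -> illegal
(3,1): flips 1 -> legal
(4,1): flips 1 -> legal
(4,3): flips 1 -> legal
B mobility = 6
-- W to move --
(1,0): flips 1 -> legal
(1,2): no bracket -> illegal
(1,3): no bracket -> illegal
(1,4): flips 1 -> legal
(2,0): flips 1 -> legal
(2,4): flips 1 -> legal
(2,5): no bracket -> illegal
(3,0): no bracket -> illegal
(3,1): flips 1 -> legal
(3,5): flips 2 -> legal
(4,0): no bracket -> illegal
(4,1): no bracket -> illegal
(4,3): no bracket -> illegal
(4,4): flips 1 -> legal
(4,5): no bracket -> illegal
(5,0): no bracket -> illegal
(5,2): flips 1 -> legal
(5,3): no bracket -> illegal
W mobility = 8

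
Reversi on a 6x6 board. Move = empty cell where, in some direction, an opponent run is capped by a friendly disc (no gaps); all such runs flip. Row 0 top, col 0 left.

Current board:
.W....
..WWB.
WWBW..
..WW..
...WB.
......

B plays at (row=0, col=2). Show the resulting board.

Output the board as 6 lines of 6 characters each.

Place B at (0,2); scan 8 dirs for brackets.
Dir NW: edge -> no flip
Dir N: edge -> no flip
Dir NE: edge -> no flip
Dir W: opp run (0,1), next='.' -> no flip
Dir E: first cell '.' (not opp) -> no flip
Dir SW: first cell '.' (not opp) -> no flip
Dir S: opp run (1,2) capped by B -> flip
Dir SE: opp run (1,3), next='.' -> no flip
All flips: (1,2)

Answer: .WB...
..BWB.
WWBW..
..WW..
...WB.
......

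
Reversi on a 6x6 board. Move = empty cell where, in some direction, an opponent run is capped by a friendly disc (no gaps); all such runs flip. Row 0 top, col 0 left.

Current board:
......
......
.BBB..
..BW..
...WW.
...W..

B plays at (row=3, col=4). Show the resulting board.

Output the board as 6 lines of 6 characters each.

Answer: ......
......
.BBB..
..BBB.
...WW.
...W..

Derivation:
Place B at (3,4); scan 8 dirs for brackets.
Dir NW: first cell 'B' (not opp) -> no flip
Dir N: first cell '.' (not opp) -> no flip
Dir NE: first cell '.' (not opp) -> no flip
Dir W: opp run (3,3) capped by B -> flip
Dir E: first cell '.' (not opp) -> no flip
Dir SW: opp run (4,3), next='.' -> no flip
Dir S: opp run (4,4), next='.' -> no flip
Dir SE: first cell '.' (not opp) -> no flip
All flips: (3,3)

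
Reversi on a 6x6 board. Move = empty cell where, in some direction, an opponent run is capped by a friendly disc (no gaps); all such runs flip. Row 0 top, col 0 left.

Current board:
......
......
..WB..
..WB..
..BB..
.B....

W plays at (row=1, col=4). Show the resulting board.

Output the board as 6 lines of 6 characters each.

Answer: ......
....W.
..WW..
..WB..
..BB..
.B....

Derivation:
Place W at (1,4); scan 8 dirs for brackets.
Dir NW: first cell '.' (not opp) -> no flip
Dir N: first cell '.' (not opp) -> no flip
Dir NE: first cell '.' (not opp) -> no flip
Dir W: first cell '.' (not opp) -> no flip
Dir E: first cell '.' (not opp) -> no flip
Dir SW: opp run (2,3) capped by W -> flip
Dir S: first cell '.' (not opp) -> no flip
Dir SE: first cell '.' (not opp) -> no flip
All flips: (2,3)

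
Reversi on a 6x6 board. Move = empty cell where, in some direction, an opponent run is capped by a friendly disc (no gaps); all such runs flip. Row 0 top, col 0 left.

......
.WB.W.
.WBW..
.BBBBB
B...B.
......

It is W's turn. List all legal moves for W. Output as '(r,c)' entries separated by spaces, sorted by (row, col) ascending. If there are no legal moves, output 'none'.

(0,1): flips 1 -> legal
(0,2): no bracket -> illegal
(0,3): flips 1 -> legal
(1,3): flips 1 -> legal
(2,0): no bracket -> illegal
(2,4): no bracket -> illegal
(2,5): no bracket -> illegal
(3,0): no bracket -> illegal
(4,1): flips 2 -> legal
(4,2): no bracket -> illegal
(4,3): flips 2 -> legal
(4,5): flips 1 -> legal
(5,0): no bracket -> illegal
(5,1): no bracket -> illegal
(5,3): no bracket -> illegal
(5,4): no bracket -> illegal
(5,5): flips 3 -> legal

Answer: (0,1) (0,3) (1,3) (4,1) (4,3) (4,5) (5,5)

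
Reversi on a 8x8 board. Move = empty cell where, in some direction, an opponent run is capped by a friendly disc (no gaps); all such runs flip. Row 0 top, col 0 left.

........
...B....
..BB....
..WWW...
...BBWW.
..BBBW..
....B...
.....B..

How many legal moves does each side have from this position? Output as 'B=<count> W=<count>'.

Answer: B=10 W=11

Derivation:
-- B to move --
(2,1): flips 1 -> legal
(2,4): flips 1 -> legal
(2,5): flips 1 -> legal
(3,1): no bracket -> illegal
(3,5): no bracket -> illegal
(3,6): flips 1 -> legal
(3,7): flips 2 -> legal
(4,1): flips 1 -> legal
(4,2): flips 1 -> legal
(4,7): flips 2 -> legal
(5,6): flips 3 -> legal
(5,7): no bracket -> illegal
(6,5): no bracket -> illegal
(6,6): flips 1 -> legal
B mobility = 10
-- W to move --
(0,2): no bracket -> illegal
(0,3): flips 2 -> legal
(0,4): no bracket -> illegal
(1,1): flips 1 -> legal
(1,2): flips 2 -> legal
(1,4): flips 1 -> legal
(2,1): no bracket -> illegal
(2,4): no bracket -> illegal
(3,1): no bracket -> illegal
(3,5): no bracket -> illegal
(4,1): no bracket -> illegal
(4,2): flips 2 -> legal
(5,1): flips 3 -> legal
(6,1): flips 2 -> legal
(6,2): no bracket -> illegal
(6,3): flips 3 -> legal
(6,5): flips 2 -> legal
(6,6): no bracket -> illegal
(7,3): flips 1 -> legal
(7,4): flips 3 -> legal
(7,6): no bracket -> illegal
W mobility = 11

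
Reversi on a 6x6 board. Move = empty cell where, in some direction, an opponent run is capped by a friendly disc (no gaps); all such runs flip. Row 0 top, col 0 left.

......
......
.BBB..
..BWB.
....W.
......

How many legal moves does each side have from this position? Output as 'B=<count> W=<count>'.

Answer: B=3 W=5

Derivation:
-- B to move --
(2,4): no bracket -> illegal
(3,5): no bracket -> illegal
(4,2): no bracket -> illegal
(4,3): flips 1 -> legal
(4,5): no bracket -> illegal
(5,3): no bracket -> illegal
(5,4): flips 1 -> legal
(5,5): flips 2 -> legal
B mobility = 3
-- W to move --
(1,0): no bracket -> illegal
(1,1): flips 1 -> legal
(1,2): no bracket -> illegal
(1,3): flips 1 -> legal
(1,4): no bracket -> illegal
(2,0): no bracket -> illegal
(2,4): flips 1 -> legal
(2,5): no bracket -> illegal
(3,0): no bracket -> illegal
(3,1): flips 1 -> legal
(3,5): flips 1 -> legal
(4,1): no bracket -> illegal
(4,2): no bracket -> illegal
(4,3): no bracket -> illegal
(4,5): no bracket -> illegal
W mobility = 5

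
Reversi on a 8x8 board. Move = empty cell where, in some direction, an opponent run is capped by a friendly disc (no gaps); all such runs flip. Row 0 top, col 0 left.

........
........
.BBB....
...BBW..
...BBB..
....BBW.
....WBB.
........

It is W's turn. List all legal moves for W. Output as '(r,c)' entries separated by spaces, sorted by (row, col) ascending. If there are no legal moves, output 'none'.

(1,0): no bracket -> illegal
(1,1): no bracket -> illegal
(1,2): flips 3 -> legal
(1,3): no bracket -> illegal
(1,4): no bracket -> illegal
(2,0): no bracket -> illegal
(2,4): flips 3 -> legal
(2,5): no bracket -> illegal
(3,0): no bracket -> illegal
(3,1): no bracket -> illegal
(3,2): flips 2 -> legal
(3,6): no bracket -> illegal
(4,2): no bracket -> illegal
(4,6): flips 1 -> legal
(5,2): no bracket -> illegal
(5,3): flips 3 -> legal
(5,7): no bracket -> illegal
(6,3): no bracket -> illegal
(6,7): flips 2 -> legal
(7,4): flips 1 -> legal
(7,5): flips 3 -> legal
(7,6): flips 1 -> legal
(7,7): no bracket -> illegal

Answer: (1,2) (2,4) (3,2) (4,6) (5,3) (6,7) (7,4) (7,5) (7,6)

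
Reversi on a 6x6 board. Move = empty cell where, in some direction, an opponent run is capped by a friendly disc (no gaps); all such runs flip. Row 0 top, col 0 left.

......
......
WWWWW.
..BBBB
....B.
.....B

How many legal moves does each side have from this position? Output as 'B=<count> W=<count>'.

Answer: B=6 W=5

Derivation:
-- B to move --
(1,0): flips 1 -> legal
(1,1): flips 1 -> legal
(1,2): flips 2 -> legal
(1,3): flips 2 -> legal
(1,4): flips 2 -> legal
(1,5): flips 1 -> legal
(2,5): no bracket -> illegal
(3,0): no bracket -> illegal
(3,1): no bracket -> illegal
B mobility = 6
-- W to move --
(2,5): no bracket -> illegal
(3,1): no bracket -> illegal
(4,1): flips 1 -> legal
(4,2): flips 2 -> legal
(4,3): flips 2 -> legal
(4,5): flips 1 -> legal
(5,3): no bracket -> illegal
(5,4): flips 2 -> legal
W mobility = 5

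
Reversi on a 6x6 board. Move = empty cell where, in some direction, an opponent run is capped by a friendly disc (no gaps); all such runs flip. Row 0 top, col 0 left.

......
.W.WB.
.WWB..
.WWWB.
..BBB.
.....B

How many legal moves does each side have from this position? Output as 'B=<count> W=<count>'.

-- B to move --
(0,0): flips 3 -> legal
(0,1): no bracket -> illegal
(0,2): no bracket -> illegal
(0,3): flips 1 -> legal
(0,4): no bracket -> illegal
(1,0): flips 2 -> legal
(1,2): flips 3 -> legal
(2,0): flips 3 -> legal
(2,4): flips 1 -> legal
(3,0): flips 3 -> legal
(4,0): no bracket -> illegal
(4,1): flips 1 -> legal
B mobility = 8
-- W to move --
(0,3): no bracket -> illegal
(0,4): no bracket -> illegal
(0,5): flips 2 -> legal
(1,2): no bracket -> illegal
(1,5): flips 1 -> legal
(2,4): flips 1 -> legal
(2,5): no bracket -> illegal
(3,5): flips 1 -> legal
(4,1): no bracket -> illegal
(4,5): no bracket -> illegal
(5,1): flips 1 -> legal
(5,2): flips 1 -> legal
(5,3): flips 2 -> legal
(5,4): flips 1 -> legal
W mobility = 8

Answer: B=8 W=8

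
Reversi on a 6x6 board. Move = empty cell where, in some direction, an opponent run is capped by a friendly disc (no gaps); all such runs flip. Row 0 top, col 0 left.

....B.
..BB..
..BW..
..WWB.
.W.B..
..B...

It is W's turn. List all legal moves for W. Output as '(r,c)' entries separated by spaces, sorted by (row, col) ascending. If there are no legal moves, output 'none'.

Answer: (0,1) (0,2) (0,3) (1,1) (2,1) (3,5) (4,5) (5,3) (5,4)

Derivation:
(0,1): flips 1 -> legal
(0,2): flips 2 -> legal
(0,3): flips 1 -> legal
(0,5): no bracket -> illegal
(1,1): flips 1 -> legal
(1,4): no bracket -> illegal
(1,5): no bracket -> illegal
(2,1): flips 1 -> legal
(2,4): no bracket -> illegal
(2,5): no bracket -> illegal
(3,1): no bracket -> illegal
(3,5): flips 1 -> legal
(4,2): no bracket -> illegal
(4,4): no bracket -> illegal
(4,5): flips 1 -> legal
(5,1): no bracket -> illegal
(5,3): flips 1 -> legal
(5,4): flips 1 -> legal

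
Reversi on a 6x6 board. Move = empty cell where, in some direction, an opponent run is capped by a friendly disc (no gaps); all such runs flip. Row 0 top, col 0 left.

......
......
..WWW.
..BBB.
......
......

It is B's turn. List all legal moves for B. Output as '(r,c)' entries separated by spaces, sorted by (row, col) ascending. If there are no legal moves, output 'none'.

(1,1): flips 1 -> legal
(1,2): flips 2 -> legal
(1,3): flips 1 -> legal
(1,4): flips 2 -> legal
(1,5): flips 1 -> legal
(2,1): no bracket -> illegal
(2,5): no bracket -> illegal
(3,1): no bracket -> illegal
(3,5): no bracket -> illegal

Answer: (1,1) (1,2) (1,3) (1,4) (1,5)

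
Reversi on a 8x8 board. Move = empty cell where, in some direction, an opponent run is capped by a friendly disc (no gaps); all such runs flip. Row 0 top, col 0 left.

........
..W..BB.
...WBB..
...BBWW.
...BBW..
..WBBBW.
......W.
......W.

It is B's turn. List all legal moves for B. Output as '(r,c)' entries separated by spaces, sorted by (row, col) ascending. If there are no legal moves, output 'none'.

(0,1): flips 2 -> legal
(0,2): no bracket -> illegal
(0,3): no bracket -> illegal
(1,1): no bracket -> illegal
(1,3): flips 1 -> legal
(1,4): no bracket -> illegal
(2,1): no bracket -> illegal
(2,2): flips 1 -> legal
(2,6): flips 1 -> legal
(2,7): flips 2 -> legal
(3,2): no bracket -> illegal
(3,7): flips 2 -> legal
(4,1): no bracket -> illegal
(4,2): no bracket -> illegal
(4,6): flips 2 -> legal
(4,7): flips 1 -> legal
(5,1): flips 1 -> legal
(5,7): flips 1 -> legal
(6,1): flips 1 -> legal
(6,2): no bracket -> illegal
(6,3): no bracket -> illegal
(6,5): no bracket -> illegal
(6,7): flips 2 -> legal
(7,5): no bracket -> illegal
(7,7): flips 1 -> legal

Answer: (0,1) (1,3) (2,2) (2,6) (2,7) (3,7) (4,6) (4,7) (5,1) (5,7) (6,1) (6,7) (7,7)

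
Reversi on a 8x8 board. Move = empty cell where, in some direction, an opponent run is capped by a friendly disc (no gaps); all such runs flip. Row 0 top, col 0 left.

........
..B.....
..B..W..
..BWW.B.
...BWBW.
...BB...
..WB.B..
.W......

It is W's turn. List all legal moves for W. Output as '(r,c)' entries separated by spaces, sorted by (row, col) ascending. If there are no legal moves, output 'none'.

Answer: (1,1) (2,6) (3,1) (4,2) (4,7) (5,2) (5,6) (6,4) (7,3)

Derivation:
(0,1): no bracket -> illegal
(0,2): no bracket -> illegal
(0,3): no bracket -> illegal
(1,1): flips 1 -> legal
(1,3): no bracket -> illegal
(2,1): no bracket -> illegal
(2,3): no bracket -> illegal
(2,6): flips 1 -> legal
(2,7): no bracket -> illegal
(3,1): flips 1 -> legal
(3,5): no bracket -> illegal
(3,7): no bracket -> illegal
(4,1): no bracket -> illegal
(4,2): flips 1 -> legal
(4,7): flips 1 -> legal
(5,2): flips 1 -> legal
(5,5): no bracket -> illegal
(5,6): flips 1 -> legal
(6,4): flips 2 -> legal
(6,6): no bracket -> illegal
(7,2): no bracket -> illegal
(7,3): flips 3 -> legal
(7,4): no bracket -> illegal
(7,5): no bracket -> illegal
(7,6): no bracket -> illegal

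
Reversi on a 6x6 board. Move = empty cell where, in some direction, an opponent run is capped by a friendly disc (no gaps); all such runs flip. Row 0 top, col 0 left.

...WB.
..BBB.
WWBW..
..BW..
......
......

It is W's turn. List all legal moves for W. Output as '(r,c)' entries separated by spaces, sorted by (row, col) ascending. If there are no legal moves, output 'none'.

(0,1): flips 1 -> legal
(0,2): no bracket -> illegal
(0,5): flips 2 -> legal
(1,1): flips 1 -> legal
(1,5): no bracket -> illegal
(2,4): no bracket -> illegal
(2,5): flips 1 -> legal
(3,1): flips 1 -> legal
(4,1): flips 1 -> legal
(4,2): no bracket -> illegal
(4,3): flips 1 -> legal

Answer: (0,1) (0,5) (1,1) (2,5) (3,1) (4,1) (4,3)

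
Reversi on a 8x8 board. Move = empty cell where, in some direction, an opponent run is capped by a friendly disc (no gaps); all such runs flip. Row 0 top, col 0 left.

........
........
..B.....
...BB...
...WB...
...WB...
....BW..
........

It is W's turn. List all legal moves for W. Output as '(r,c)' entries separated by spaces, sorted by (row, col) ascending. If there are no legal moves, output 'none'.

(1,1): no bracket -> illegal
(1,2): no bracket -> illegal
(1,3): no bracket -> illegal
(2,1): no bracket -> illegal
(2,3): flips 1 -> legal
(2,4): no bracket -> illegal
(2,5): flips 1 -> legal
(3,1): no bracket -> illegal
(3,2): no bracket -> illegal
(3,5): flips 1 -> legal
(4,2): no bracket -> illegal
(4,5): flips 1 -> legal
(5,5): flips 1 -> legal
(6,3): flips 1 -> legal
(7,3): no bracket -> illegal
(7,4): no bracket -> illegal
(7,5): flips 1 -> legal

Answer: (2,3) (2,5) (3,5) (4,5) (5,5) (6,3) (7,5)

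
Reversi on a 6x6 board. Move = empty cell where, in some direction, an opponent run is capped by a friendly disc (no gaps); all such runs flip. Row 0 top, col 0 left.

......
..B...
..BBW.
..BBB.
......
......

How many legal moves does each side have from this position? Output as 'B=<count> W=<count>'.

-- B to move --
(1,3): no bracket -> illegal
(1,4): flips 1 -> legal
(1,5): flips 1 -> legal
(2,5): flips 1 -> legal
(3,5): no bracket -> illegal
B mobility = 3
-- W to move --
(0,1): no bracket -> illegal
(0,2): no bracket -> illegal
(0,3): no bracket -> illegal
(1,1): no bracket -> illegal
(1,3): no bracket -> illegal
(1,4): no bracket -> illegal
(2,1): flips 2 -> legal
(2,5): no bracket -> illegal
(3,1): no bracket -> illegal
(3,5): no bracket -> illegal
(4,1): no bracket -> illegal
(4,2): flips 1 -> legal
(4,3): no bracket -> illegal
(4,4): flips 1 -> legal
(4,5): no bracket -> illegal
W mobility = 3

Answer: B=3 W=3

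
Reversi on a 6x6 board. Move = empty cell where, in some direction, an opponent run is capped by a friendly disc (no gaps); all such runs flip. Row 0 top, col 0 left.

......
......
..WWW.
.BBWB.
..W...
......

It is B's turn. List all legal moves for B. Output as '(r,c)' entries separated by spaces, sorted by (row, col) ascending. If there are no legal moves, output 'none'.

(1,1): no bracket -> illegal
(1,2): flips 2 -> legal
(1,3): flips 1 -> legal
(1,4): flips 2 -> legal
(1,5): no bracket -> illegal
(2,1): no bracket -> illegal
(2,5): no bracket -> illegal
(3,5): no bracket -> illegal
(4,1): no bracket -> illegal
(4,3): no bracket -> illegal
(4,4): no bracket -> illegal
(5,1): no bracket -> illegal
(5,2): flips 1 -> legal
(5,3): flips 1 -> legal

Answer: (1,2) (1,3) (1,4) (5,2) (5,3)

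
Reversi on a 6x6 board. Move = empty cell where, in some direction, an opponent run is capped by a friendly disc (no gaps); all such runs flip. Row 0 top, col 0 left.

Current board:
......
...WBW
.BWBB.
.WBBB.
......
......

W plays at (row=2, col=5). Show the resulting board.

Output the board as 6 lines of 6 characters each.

Answer: ......
...WBW
.BWWWW
.WBBB.
......
......

Derivation:
Place W at (2,5); scan 8 dirs for brackets.
Dir NW: opp run (1,4), next='.' -> no flip
Dir N: first cell 'W' (not opp) -> no flip
Dir NE: edge -> no flip
Dir W: opp run (2,4) (2,3) capped by W -> flip
Dir E: edge -> no flip
Dir SW: opp run (3,4), next='.' -> no flip
Dir S: first cell '.' (not opp) -> no flip
Dir SE: edge -> no flip
All flips: (2,3) (2,4)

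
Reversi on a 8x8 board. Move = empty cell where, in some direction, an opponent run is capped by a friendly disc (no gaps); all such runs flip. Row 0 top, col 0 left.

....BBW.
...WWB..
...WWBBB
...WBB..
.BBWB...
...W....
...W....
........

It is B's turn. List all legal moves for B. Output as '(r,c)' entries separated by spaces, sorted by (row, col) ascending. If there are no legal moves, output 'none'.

(0,2): flips 2 -> legal
(0,3): flips 1 -> legal
(0,7): flips 1 -> legal
(1,2): flips 3 -> legal
(1,6): no bracket -> illegal
(1,7): no bracket -> illegal
(2,2): flips 4 -> legal
(3,2): flips 3 -> legal
(5,2): flips 1 -> legal
(5,4): no bracket -> illegal
(6,2): flips 1 -> legal
(6,4): flips 1 -> legal
(7,2): no bracket -> illegal
(7,3): no bracket -> illegal
(7,4): no bracket -> illegal

Answer: (0,2) (0,3) (0,7) (1,2) (2,2) (3,2) (5,2) (6,2) (6,4)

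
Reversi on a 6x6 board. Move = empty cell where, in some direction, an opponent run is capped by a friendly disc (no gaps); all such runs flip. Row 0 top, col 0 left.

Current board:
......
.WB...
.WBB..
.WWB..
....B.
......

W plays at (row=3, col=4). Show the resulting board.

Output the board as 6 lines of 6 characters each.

Answer: ......
.WB...
.WBB..
.WWWW.
....B.
......

Derivation:
Place W at (3,4); scan 8 dirs for brackets.
Dir NW: opp run (2,3) (1,2), next='.' -> no flip
Dir N: first cell '.' (not opp) -> no flip
Dir NE: first cell '.' (not opp) -> no flip
Dir W: opp run (3,3) capped by W -> flip
Dir E: first cell '.' (not opp) -> no flip
Dir SW: first cell '.' (not opp) -> no flip
Dir S: opp run (4,4), next='.' -> no flip
Dir SE: first cell '.' (not opp) -> no flip
All flips: (3,3)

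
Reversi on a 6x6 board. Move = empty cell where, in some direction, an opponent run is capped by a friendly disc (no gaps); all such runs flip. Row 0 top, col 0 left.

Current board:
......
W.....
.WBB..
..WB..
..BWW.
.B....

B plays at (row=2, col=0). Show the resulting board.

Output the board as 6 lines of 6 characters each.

Answer: ......
W.....
BBBB..
..WB..
..BWW.
.B....

Derivation:
Place B at (2,0); scan 8 dirs for brackets.
Dir NW: edge -> no flip
Dir N: opp run (1,0), next='.' -> no flip
Dir NE: first cell '.' (not opp) -> no flip
Dir W: edge -> no flip
Dir E: opp run (2,1) capped by B -> flip
Dir SW: edge -> no flip
Dir S: first cell '.' (not opp) -> no flip
Dir SE: first cell '.' (not opp) -> no flip
All flips: (2,1)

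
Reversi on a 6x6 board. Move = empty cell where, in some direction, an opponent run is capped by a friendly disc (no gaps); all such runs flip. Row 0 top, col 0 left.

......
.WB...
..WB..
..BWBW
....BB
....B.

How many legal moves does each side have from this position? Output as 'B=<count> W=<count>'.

-- B to move --
(0,0): flips 3 -> legal
(0,1): no bracket -> illegal
(0,2): no bracket -> illegal
(1,0): flips 1 -> legal
(1,3): no bracket -> illegal
(2,0): no bracket -> illegal
(2,1): flips 1 -> legal
(2,4): no bracket -> illegal
(2,5): flips 1 -> legal
(3,1): no bracket -> illegal
(4,2): no bracket -> illegal
(4,3): flips 1 -> legal
B mobility = 5
-- W to move --
(0,1): no bracket -> illegal
(0,2): flips 1 -> legal
(0,3): no bracket -> illegal
(1,3): flips 2 -> legal
(1,4): no bracket -> illegal
(2,1): no bracket -> illegal
(2,4): flips 1 -> legal
(2,5): no bracket -> illegal
(3,1): flips 1 -> legal
(4,1): no bracket -> illegal
(4,2): flips 1 -> legal
(4,3): no bracket -> illegal
(5,3): flips 1 -> legal
(5,5): flips 2 -> legal
W mobility = 7

Answer: B=5 W=7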